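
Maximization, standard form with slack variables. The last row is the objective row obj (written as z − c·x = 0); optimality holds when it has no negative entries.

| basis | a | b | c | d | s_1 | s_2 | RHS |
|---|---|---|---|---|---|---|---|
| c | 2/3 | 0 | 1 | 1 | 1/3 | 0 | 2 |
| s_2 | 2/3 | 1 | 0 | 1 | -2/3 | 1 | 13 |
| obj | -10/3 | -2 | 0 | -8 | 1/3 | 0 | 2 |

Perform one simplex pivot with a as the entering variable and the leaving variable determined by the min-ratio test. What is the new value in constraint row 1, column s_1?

Ratio test on column a — row 1: 2/(2/3) = 3; row 2: 13/(2/3) = 39/2. Minimum is 3 at row 1 (c leaves); pivot element 2/3.
Divide row 1 by 2/3; eliminate column a from the other rows.
In the new row 1, the s_1 entry is the old entry divided by the pivot: (1/3)/(2/3) = 1/2.

1/2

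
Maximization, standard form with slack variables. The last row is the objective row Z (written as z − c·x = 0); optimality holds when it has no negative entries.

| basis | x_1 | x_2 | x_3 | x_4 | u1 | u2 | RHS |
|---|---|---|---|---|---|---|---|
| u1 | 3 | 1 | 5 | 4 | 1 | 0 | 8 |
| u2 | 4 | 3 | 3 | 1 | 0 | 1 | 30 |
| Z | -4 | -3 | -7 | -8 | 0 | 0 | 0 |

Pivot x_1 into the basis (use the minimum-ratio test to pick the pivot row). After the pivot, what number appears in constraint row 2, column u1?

-4/3

Ratio test on column x_1 — row 1: 8/3 = 8/3; row 2: 30/4 = 15/2. Minimum is 8/3 at row 1 (u1 leaves); pivot element 3.
Divide row 1 by 3; eliminate column x_1 from the other rows.
Row 2 update in column u1: 0 − 4·(1/3) = -4/3.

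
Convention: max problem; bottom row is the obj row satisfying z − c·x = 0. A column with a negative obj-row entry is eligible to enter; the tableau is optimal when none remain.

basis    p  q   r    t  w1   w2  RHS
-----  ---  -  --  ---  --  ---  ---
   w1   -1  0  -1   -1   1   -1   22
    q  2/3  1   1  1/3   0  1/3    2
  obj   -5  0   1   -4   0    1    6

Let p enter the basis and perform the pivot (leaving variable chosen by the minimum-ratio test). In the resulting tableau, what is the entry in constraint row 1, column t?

-1/2

Ratio test on column p — row 1: entry -1 ≤ 0; row 2: 2/(2/3) = 3. Minimum is 3 at row 2 (q leaves); pivot element 2/3.
Divide row 2 by 2/3; eliminate column p from the other rows.
Row 1 update in column t: -1 − (-1)·(1/2) = -1/2.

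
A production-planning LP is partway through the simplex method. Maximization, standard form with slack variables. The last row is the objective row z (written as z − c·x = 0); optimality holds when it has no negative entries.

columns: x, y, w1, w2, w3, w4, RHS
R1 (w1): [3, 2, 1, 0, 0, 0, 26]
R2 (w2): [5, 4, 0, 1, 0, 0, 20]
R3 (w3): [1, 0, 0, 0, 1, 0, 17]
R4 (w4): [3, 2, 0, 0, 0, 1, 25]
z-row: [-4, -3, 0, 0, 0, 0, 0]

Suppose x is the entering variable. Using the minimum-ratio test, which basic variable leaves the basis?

Column x entries and ratios — w1: 26/3 = 26/3; w2: 20/5 = 4; w3: 17/1 = 17; w4: 25/3 = 25/3.
Smallest ratio is 4 in the row of w2, so w2 leaves.

w2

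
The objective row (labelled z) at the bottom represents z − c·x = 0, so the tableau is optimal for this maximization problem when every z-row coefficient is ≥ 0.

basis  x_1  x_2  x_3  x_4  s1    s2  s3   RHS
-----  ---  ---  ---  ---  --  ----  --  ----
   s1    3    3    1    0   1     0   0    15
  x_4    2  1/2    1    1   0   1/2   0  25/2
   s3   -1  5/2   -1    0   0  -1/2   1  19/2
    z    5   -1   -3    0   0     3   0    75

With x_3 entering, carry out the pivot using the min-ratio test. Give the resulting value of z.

Ratio test on column x_3 — row 1: 15/1 = 15; row 2: (25/2)/1 = 25/2; row 3: entry -1 ≤ 0. Minimum is 25/2 at row 2 (x_4 leaves); pivot element 1.
Pivot on row 2; the z-row RHS becomes 75 − (-3)·(25/2) = 225/2.

225/2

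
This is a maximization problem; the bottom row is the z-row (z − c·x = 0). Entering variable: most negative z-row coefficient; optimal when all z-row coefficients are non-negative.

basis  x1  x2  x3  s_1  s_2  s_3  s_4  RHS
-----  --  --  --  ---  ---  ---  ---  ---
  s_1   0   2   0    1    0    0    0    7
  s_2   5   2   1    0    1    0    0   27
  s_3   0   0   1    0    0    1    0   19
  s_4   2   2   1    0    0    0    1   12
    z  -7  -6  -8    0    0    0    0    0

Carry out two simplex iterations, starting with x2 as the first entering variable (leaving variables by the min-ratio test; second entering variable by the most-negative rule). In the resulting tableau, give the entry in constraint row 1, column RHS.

Ratio test on column x2 — row 1: 7/2 = 7/2; row 2: 27/2 = 27/2; row 3: entry 0 ≤ 0; row 4: 12/2 = 6. Minimum is 7/2 at row 1 (s_1 leaves); pivot element 2.
Divide row 1 by 2; eliminate column x2 from the other rows.
Second iteration: most negative z-row entry is -8 in column x3, so x3 enters.
Ratio test on column x3 — row 1: entry 0 ≤ 0; row 2: 20/1 = 20; row 3: 19/1 = 19; row 4: 5/1 = 5. Minimum is 5 at row 4 (s_4 leaves); pivot element 1.
Divide row 4 by 1; eliminate column x3 from the other rows.
After both pivots, the entry at constraint row 1, column RHS is 7/2.

7/2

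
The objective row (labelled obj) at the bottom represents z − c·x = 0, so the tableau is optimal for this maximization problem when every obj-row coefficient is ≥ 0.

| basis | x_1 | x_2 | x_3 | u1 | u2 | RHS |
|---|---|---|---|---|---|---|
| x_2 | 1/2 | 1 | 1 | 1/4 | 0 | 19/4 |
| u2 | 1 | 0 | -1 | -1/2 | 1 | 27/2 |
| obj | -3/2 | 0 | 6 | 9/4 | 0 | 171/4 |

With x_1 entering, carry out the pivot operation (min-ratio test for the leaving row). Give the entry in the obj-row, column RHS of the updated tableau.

57

Ratio test on column x_1 — row 1: (19/4)/(1/2) = 19/2; row 2: (27/2)/1 = 27/2. Minimum is 19/2 at row 1 (x_2 leaves); pivot element 1/2.
Divide row 1 by 1/2; eliminate column x_1 from the other rows.
obj-row update in column RHS: 171/4 − (-3/2)·(19/2) = 57.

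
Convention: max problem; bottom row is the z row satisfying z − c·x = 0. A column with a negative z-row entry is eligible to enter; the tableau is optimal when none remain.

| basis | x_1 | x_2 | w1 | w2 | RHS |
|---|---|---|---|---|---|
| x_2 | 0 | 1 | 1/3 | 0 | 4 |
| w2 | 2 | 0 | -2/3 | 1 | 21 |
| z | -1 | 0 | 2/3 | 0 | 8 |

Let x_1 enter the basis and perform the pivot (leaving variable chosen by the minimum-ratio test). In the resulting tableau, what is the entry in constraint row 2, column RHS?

Ratio test on column x_1 — row 1: entry 0 ≤ 0; row 2: 21/2 = 21/2. Minimum is 21/2 at row 2 (w2 leaves); pivot element 2.
Divide row 2 by 2; eliminate column x_1 from the other rows.
In the new row 2, the RHS entry is the old entry divided by the pivot: 21/2 = 21/2.

21/2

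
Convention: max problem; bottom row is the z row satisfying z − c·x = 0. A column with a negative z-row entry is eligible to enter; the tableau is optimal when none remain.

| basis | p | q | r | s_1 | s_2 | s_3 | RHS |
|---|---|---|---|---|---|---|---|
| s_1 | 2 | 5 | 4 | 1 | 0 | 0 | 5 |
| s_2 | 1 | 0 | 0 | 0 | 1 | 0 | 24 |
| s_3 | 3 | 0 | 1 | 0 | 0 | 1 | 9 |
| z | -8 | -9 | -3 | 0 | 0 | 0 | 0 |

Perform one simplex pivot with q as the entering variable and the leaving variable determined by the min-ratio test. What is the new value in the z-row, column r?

Ratio test on column q — row 1: 5/5 = 1; row 2: entry 0 ≤ 0; row 3: entry 0 ≤ 0. Minimum is 1 at row 1 (s_1 leaves); pivot element 5.
Divide row 1 by 5; eliminate column q from the other rows.
z-row update in column r: -3 − (-9)·(4/5) = 21/5.

21/5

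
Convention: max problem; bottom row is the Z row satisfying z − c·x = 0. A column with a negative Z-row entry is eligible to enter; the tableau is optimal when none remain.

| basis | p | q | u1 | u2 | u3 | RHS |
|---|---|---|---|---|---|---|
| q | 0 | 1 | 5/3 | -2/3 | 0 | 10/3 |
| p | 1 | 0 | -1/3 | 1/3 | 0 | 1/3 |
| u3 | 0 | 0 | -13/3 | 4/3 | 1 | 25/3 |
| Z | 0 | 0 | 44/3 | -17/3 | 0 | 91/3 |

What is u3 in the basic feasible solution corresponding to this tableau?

u3 is basic (row 3); its value is the RHS of that row, 25/3.

25/3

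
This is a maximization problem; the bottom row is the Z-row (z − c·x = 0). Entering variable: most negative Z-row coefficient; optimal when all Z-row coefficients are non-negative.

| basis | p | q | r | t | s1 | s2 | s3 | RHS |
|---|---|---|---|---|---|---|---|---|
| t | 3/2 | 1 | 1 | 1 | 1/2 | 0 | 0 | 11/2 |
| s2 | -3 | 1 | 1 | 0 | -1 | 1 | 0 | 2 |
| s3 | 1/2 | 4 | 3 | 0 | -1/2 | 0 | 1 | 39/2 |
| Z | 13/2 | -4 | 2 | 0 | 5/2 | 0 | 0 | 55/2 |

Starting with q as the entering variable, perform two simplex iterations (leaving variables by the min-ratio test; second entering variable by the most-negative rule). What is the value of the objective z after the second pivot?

Ratio test on column q — row 1: (11/2)/1 = 11/2; row 2: 2/1 = 2; row 3: (39/2)/4 = 39/8. Minimum is 2 at row 2 (s2 leaves); pivot element 1.
Pivot on row 2; the Z-row RHS becomes 55/2 − (-4)·2 = 71/2.
Next entering variable (most negative Z-row entry -11/2): p.
Ratio test on column p — row 1: (7/2)/(9/2) = 7/9; row 2: entry -3 ≤ 0; row 3: (23/2)/(25/2) = 23/25. Minimum is 7/9 at row 1 (t leaves); pivot element 9/2.
After the second pivot the Z-row RHS is 71/2 − (-11/2)·(7/9) = 358/9.

358/9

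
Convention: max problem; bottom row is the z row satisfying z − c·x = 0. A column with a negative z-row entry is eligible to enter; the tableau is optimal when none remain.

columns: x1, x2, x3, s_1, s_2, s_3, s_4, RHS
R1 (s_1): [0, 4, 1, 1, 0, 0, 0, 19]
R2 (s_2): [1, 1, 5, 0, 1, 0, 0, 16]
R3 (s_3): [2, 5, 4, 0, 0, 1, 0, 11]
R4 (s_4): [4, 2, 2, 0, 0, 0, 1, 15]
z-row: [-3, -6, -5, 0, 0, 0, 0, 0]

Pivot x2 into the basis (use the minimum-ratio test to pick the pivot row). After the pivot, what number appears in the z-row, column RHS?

Ratio test on column x2 — row 1: 19/4 = 19/4; row 2: 16/1 = 16; row 3: 11/5 = 11/5; row 4: 15/2 = 15/2. Minimum is 11/5 at row 3 (s_3 leaves); pivot element 5.
Divide row 3 by 5; eliminate column x2 from the other rows.
z-row update in column RHS: 0 − (-6)·(11/5) = 66/5.

66/5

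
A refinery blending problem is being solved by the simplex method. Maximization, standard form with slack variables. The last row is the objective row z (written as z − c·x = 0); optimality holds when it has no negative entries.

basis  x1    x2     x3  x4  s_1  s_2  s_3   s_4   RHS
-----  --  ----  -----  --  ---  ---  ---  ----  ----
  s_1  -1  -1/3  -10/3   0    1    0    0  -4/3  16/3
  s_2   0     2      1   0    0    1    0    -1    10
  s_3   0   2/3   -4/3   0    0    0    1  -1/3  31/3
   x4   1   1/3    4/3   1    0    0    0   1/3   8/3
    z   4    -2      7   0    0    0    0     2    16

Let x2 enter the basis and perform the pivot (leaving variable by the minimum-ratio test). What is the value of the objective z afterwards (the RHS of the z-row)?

Ratio test on column x2 — row 1: entry -1/3 ≤ 0; row 2: 10/2 = 5; row 3: (31/3)/(2/3) = 31/2; row 4: (8/3)/(1/3) = 8. Minimum is 5 at row 2 (s_2 leaves); pivot element 2.
Pivot on row 2; the z-row RHS becomes 16 − (-2)·5 = 26.

26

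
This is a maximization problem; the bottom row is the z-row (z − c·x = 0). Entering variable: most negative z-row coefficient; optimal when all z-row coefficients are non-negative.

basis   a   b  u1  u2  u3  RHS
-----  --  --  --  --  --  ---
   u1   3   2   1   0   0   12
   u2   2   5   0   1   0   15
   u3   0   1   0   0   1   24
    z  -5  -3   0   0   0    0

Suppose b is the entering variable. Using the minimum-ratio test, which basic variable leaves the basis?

Column b entries and ratios — u1: 12/2 = 6; u2: 15/5 = 3; u3: 24/1 = 24.
Smallest ratio is 3 in the row of u2, so u2 leaves.

u2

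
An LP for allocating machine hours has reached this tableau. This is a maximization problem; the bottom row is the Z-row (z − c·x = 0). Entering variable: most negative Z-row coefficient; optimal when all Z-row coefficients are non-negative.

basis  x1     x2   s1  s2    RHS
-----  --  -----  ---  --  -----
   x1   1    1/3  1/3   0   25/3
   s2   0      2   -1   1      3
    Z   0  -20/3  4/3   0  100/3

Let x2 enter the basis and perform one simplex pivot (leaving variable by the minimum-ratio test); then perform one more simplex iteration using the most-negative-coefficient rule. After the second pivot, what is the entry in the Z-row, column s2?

8/3

Ratio test on column x2 — row 1: (25/3)/(1/3) = 25; row 2: 3/2 = 3/2. Minimum is 3/2 at row 2 (s2 leaves); pivot element 2.
Divide row 2 by 2; eliminate column x2 from the other rows.
Second iteration: most negative Z-row entry is -2 in column s1, so s1 enters.
Ratio test on column s1 — row 1: (47/6)/(1/2) = 47/3; row 2: entry -1/2 ≤ 0. Minimum is 47/3 at row 1 (x1 leaves); pivot element 1/2.
Divide row 1 by 1/2; eliminate column s1 from the other rows.
After both pivots, the entry at the Z-row, column s2 is 8/3.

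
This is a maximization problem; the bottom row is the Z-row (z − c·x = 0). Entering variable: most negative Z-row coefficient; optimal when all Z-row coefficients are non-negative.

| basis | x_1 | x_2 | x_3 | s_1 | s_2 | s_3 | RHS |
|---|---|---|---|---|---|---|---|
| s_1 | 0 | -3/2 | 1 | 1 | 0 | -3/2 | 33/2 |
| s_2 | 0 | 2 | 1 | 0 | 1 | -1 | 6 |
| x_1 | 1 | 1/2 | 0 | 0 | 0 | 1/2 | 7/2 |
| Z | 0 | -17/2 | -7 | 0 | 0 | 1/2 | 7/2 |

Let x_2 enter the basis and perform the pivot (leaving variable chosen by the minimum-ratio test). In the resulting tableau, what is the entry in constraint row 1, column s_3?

-9/4

Ratio test on column x_2 — row 1: entry -3/2 ≤ 0; row 2: 6/2 = 3; row 3: (7/2)/(1/2) = 7. Minimum is 3 at row 2 (s_2 leaves); pivot element 2.
Divide row 2 by 2; eliminate column x_2 from the other rows.
Row 1 update in column s_3: -3/2 − (-3/2)·(-1/2) = -9/4.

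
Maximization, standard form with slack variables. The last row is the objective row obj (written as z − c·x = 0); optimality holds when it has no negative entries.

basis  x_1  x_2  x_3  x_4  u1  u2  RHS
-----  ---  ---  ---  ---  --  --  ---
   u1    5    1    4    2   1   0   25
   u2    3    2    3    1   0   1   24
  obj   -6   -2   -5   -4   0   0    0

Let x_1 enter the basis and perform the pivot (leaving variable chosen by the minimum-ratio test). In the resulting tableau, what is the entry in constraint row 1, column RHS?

Ratio test on column x_1 — row 1: 25/5 = 5; row 2: 24/3 = 8. Minimum is 5 at row 1 (u1 leaves); pivot element 5.
Divide row 1 by 5; eliminate column x_1 from the other rows.
In the new row 1, the RHS entry is the old entry divided by the pivot: 25/5 = 5.

5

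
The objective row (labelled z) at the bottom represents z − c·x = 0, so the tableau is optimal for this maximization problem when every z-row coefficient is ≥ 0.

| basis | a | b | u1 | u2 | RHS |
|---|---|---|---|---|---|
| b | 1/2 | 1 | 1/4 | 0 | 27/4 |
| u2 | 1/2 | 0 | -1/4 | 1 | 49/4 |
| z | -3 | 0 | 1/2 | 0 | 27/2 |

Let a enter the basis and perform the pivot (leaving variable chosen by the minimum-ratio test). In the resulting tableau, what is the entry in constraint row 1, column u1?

1/2

Ratio test on column a — row 1: (27/4)/(1/2) = 27/2; row 2: (49/4)/(1/2) = 49/2. Minimum is 27/2 at row 1 (b leaves); pivot element 1/2.
Divide row 1 by 1/2; eliminate column a from the other rows.
In the new row 1, the u1 entry is the old entry divided by the pivot: (1/4)/(1/2) = 1/2.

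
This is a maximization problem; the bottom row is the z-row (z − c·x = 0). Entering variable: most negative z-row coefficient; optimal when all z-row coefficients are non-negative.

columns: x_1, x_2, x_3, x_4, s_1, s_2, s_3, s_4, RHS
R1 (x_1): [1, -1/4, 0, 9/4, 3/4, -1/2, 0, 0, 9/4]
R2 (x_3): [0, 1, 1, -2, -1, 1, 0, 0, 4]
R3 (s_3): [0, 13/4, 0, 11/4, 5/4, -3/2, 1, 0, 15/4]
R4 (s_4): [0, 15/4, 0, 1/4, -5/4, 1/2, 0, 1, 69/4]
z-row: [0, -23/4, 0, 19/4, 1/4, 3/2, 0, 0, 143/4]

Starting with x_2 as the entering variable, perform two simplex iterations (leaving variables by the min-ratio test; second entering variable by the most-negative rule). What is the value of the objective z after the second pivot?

Ratio test on column x_2 — row 1: entry -1/4 ≤ 0; row 2: 4/1 = 4; row 3: (15/4)/(13/4) = 15/13; row 4: (69/4)/(15/4) = 23/5. Minimum is 15/13 at row 3 (s_3 leaves); pivot element 13/4.
Pivot on row 3; the z-row RHS becomes 143/4 − (-23/4)·(15/13) = 551/13.
Next entering variable (most negative z-row entry -15/13): s_2.
Ratio test on column s_2 — row 1: entry -8/13 ≤ 0; row 2: (37/13)/(19/13) = 37/19; row 3: entry -6/13 ≤ 0; row 4: (168/13)/(29/13) = 168/29. Minimum is 37/19 at row 2 (x_3 leaves); pivot element 19/13.
After the second pivot the z-row RHS is 551/13 − (-15/13)·(37/19) = 848/19.

848/19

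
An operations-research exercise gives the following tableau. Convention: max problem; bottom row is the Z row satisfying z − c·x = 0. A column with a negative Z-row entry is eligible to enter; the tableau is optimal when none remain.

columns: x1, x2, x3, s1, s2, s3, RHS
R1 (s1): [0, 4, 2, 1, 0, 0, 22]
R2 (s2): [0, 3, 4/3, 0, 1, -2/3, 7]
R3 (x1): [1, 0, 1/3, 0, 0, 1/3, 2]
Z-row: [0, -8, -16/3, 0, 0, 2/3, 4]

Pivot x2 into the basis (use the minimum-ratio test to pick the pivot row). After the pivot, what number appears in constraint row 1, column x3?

2/9

Ratio test on column x2 — row 1: 22/4 = 11/2; row 2: 7/3 = 7/3; row 3: entry 0 ≤ 0. Minimum is 7/3 at row 2 (s2 leaves); pivot element 3.
Divide row 2 by 3; eliminate column x2 from the other rows.
Row 1 update in column x3: 2 − 4·(4/9) = 2/9.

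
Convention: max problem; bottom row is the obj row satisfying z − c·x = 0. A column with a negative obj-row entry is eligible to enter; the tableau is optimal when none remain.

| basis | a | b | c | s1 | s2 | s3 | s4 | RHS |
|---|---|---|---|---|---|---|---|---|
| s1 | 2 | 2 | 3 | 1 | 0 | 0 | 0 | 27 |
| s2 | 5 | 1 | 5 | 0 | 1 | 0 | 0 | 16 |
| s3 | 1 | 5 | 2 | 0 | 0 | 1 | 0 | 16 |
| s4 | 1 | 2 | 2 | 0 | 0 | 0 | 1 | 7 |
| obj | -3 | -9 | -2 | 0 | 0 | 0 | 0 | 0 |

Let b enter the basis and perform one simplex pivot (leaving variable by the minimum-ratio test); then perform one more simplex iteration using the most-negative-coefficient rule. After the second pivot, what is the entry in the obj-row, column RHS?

30

Ratio test on column b — row 1: 27/2 = 27/2; row 2: 16/1 = 16; row 3: 16/5 = 16/5; row 4: 7/2 = 7/2. Minimum is 16/5 at row 3 (s3 leaves); pivot element 5.
Divide row 3 by 5; eliminate column b from the other rows.
Second iteration: most negative obj-row entry is -6/5 in column a, so a enters.
Ratio test on column a — row 1: (103/5)/(8/5) = 103/8; row 2: (64/5)/(24/5) = 8/3; row 3: (16/5)/(1/5) = 16; row 4: (3/5)/(3/5) = 1. Minimum is 1 at row 4 (s4 leaves); pivot element 3/5.
Divide row 4 by 3/5; eliminate column a from the other rows.
After both pivots, the entry at the obj-row, column RHS is 30.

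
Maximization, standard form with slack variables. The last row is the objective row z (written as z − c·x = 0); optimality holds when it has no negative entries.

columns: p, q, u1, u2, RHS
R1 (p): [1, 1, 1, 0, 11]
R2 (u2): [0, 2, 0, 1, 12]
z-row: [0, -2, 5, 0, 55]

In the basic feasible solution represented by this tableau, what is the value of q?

q is not in the basis, so in the current basic feasible solution q = 0.

0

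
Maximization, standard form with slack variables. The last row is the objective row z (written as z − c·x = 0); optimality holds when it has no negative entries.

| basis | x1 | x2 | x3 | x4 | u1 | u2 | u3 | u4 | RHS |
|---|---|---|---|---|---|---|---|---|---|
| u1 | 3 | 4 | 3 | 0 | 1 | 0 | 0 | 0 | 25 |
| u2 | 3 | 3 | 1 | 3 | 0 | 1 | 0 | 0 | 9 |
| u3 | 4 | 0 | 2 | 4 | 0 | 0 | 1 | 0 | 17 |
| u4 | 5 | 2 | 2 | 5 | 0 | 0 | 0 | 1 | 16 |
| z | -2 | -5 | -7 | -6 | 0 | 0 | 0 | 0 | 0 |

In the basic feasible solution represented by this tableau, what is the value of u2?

u2 is basic (row 2); its value is the RHS of that row, 9.

9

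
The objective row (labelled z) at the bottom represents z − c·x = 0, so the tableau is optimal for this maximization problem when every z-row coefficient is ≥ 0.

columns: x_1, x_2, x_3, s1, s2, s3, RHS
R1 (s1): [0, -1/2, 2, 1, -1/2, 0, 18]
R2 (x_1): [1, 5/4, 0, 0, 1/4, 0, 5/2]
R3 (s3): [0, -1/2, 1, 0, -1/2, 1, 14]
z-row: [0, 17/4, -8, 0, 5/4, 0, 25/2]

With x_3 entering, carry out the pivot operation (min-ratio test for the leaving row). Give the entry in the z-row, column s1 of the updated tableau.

4

Ratio test on column x_3 — row 1: 18/2 = 9; row 2: entry 0 ≤ 0; row 3: 14/1 = 14. Minimum is 9 at row 1 (s1 leaves); pivot element 2.
Divide row 1 by 2; eliminate column x_3 from the other rows.
z-row update in column s1: 0 − (-8)·(1/2) = 4.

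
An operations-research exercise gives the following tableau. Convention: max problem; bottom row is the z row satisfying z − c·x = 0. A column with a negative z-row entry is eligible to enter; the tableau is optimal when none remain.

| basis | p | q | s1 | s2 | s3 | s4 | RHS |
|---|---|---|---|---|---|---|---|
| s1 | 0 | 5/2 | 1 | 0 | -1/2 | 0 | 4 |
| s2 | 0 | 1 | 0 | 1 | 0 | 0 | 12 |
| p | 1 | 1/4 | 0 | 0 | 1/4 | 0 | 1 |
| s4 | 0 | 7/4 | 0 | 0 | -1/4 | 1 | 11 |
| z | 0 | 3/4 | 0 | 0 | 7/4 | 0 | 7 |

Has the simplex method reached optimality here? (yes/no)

yes

Every z-row coefficient is ≥ 0, so the tableau is optimal.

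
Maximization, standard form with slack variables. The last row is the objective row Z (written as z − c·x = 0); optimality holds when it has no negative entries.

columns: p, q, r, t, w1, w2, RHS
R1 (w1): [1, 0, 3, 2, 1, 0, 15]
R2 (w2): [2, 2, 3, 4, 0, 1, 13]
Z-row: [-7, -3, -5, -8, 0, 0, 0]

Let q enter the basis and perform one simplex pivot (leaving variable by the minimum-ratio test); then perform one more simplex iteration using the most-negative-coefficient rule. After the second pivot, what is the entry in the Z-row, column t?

Ratio test on column q — row 1: entry 0 ≤ 0; row 2: 13/2 = 13/2. Minimum is 13/2 at row 2 (w2 leaves); pivot element 2.
Divide row 2 by 2; eliminate column q from the other rows.
Second iteration: most negative Z-row entry is -4 in column p, so p enters.
Ratio test on column p — row 1: 15/1 = 15; row 2: (13/2)/1 = 13/2. Minimum is 13/2 at row 2 (q leaves); pivot element 1.
Divide row 2 by 1; eliminate column p from the other rows.
After both pivots, the entry at the Z-row, column t is 6.

6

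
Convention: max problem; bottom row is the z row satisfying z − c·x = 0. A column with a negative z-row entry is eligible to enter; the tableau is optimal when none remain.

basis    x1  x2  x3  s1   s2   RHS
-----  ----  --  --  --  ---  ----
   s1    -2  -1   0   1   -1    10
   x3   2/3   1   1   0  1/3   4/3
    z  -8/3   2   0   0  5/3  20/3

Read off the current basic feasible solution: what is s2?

0

s2 is not in the basis, so in the current basic feasible solution s2 = 0.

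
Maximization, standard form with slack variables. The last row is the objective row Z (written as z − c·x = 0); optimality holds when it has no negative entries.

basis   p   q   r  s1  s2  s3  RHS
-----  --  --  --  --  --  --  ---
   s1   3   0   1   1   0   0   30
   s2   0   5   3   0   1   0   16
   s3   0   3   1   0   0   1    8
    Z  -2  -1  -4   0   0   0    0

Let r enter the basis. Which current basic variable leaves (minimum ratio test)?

Column r entries and ratios — s1: 30/1 = 30; s2: 16/3 = 16/3; s3: 8/1 = 8.
Smallest ratio is 16/3 in the row of s2, so s2 leaves.

s2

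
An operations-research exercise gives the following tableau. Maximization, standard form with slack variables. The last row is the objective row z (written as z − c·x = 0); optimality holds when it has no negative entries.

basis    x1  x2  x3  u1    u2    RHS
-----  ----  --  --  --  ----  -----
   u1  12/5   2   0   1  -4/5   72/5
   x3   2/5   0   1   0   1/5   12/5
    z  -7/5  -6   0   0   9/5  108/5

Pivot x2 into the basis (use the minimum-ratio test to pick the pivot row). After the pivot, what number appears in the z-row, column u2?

-3/5

Ratio test on column x2 — row 1: (72/5)/2 = 36/5; row 2: entry 0 ≤ 0. Minimum is 36/5 at row 1 (u1 leaves); pivot element 2.
Divide row 1 by 2; eliminate column x2 from the other rows.
z-row update in column u2: 9/5 − (-6)·(-2/5) = -3/5.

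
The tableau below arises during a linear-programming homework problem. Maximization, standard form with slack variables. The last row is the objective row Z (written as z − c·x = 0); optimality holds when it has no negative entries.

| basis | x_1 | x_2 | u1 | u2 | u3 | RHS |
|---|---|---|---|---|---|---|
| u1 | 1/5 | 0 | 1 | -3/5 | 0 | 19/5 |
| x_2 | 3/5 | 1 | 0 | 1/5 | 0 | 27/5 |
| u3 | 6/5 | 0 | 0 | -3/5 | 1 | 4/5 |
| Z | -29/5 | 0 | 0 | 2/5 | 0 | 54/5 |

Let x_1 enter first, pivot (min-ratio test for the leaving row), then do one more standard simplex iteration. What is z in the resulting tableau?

119/3

Ratio test on column x_1 — row 1: (19/5)/(1/5) = 19; row 2: (27/5)/(3/5) = 9; row 3: (4/5)/(6/5) = 2/3. Minimum is 2/3 at row 3 (u3 leaves); pivot element 6/5.
Pivot on row 3; the Z-row RHS becomes 54/5 − (-29/5)·(2/3) = 44/3.
Next entering variable (most negative Z-row entry -5/2): u2.
Ratio test on column u2 — row 1: entry -1/2 ≤ 0; row 2: 5/(1/2) = 10; row 3: entry -1/2 ≤ 0. Minimum is 10 at row 2 (x_2 leaves); pivot element 1/2.
After the second pivot the Z-row RHS is 44/3 − (-5/2)·10 = 119/3.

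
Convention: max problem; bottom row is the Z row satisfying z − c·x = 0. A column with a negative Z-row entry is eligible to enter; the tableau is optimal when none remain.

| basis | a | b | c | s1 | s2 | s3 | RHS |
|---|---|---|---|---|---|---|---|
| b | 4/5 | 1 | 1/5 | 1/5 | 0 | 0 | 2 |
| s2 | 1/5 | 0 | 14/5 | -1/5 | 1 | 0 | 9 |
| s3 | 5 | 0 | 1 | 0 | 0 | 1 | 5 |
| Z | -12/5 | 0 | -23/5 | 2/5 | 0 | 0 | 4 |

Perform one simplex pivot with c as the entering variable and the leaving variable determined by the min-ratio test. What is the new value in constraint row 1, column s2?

-1/14

Ratio test on column c — row 1: 2/(1/5) = 10; row 2: 9/(14/5) = 45/14; row 3: 5/1 = 5. Minimum is 45/14 at row 2 (s2 leaves); pivot element 14/5.
Divide row 2 by 14/5; eliminate column c from the other rows.
Row 1 update in column s2: 0 − (1/5)·(5/14) = -1/14.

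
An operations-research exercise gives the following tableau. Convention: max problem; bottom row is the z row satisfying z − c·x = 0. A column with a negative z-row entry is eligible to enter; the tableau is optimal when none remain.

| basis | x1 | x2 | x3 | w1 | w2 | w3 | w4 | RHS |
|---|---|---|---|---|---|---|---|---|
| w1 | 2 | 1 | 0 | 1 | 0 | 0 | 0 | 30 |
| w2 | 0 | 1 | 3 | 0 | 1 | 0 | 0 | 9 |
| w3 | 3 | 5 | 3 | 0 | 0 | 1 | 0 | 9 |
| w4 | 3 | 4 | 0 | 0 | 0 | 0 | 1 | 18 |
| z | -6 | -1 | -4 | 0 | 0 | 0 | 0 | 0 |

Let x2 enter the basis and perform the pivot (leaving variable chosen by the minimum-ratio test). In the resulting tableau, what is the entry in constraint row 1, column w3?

-1/5

Ratio test on column x2 — row 1: 30/1 = 30; row 2: 9/1 = 9; row 3: 9/5 = 9/5; row 4: 18/4 = 9/2. Minimum is 9/5 at row 3 (w3 leaves); pivot element 5.
Divide row 3 by 5; eliminate column x2 from the other rows.
Row 1 update in column w3: 0 − 1·(1/5) = -1/5.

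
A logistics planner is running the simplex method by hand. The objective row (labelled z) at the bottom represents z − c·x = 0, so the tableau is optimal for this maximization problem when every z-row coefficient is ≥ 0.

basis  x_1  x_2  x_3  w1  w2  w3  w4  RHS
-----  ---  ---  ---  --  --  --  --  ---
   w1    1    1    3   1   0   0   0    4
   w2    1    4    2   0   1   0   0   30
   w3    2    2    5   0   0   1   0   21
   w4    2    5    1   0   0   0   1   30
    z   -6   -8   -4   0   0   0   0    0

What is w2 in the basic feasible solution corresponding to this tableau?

30

w2 is basic (row 2); its value is the RHS of that row, 30.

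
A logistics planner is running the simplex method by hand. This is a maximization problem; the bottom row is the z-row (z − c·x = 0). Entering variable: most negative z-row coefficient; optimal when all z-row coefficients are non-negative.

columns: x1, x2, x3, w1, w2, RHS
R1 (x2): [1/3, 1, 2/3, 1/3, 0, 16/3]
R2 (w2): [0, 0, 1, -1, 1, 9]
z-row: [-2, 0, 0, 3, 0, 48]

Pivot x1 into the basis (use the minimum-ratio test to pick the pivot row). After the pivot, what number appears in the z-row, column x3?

Ratio test on column x1 — row 1: (16/3)/(1/3) = 16; row 2: entry 0 ≤ 0. Minimum is 16 at row 1 (x2 leaves); pivot element 1/3.
Divide row 1 by 1/3; eliminate column x1 from the other rows.
z-row update in column x3: 0 − (-2)·2 = 4.

4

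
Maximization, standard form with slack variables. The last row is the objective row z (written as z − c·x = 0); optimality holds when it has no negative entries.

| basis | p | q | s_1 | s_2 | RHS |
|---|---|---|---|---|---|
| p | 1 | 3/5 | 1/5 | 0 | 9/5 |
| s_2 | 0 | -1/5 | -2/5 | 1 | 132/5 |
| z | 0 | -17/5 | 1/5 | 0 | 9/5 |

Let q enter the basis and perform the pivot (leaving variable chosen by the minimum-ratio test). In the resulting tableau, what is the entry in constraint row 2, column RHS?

27

Ratio test on column q — row 1: (9/5)/(3/5) = 3; row 2: entry -1/5 ≤ 0. Minimum is 3 at row 1 (p leaves); pivot element 3/5.
Divide row 1 by 3/5; eliminate column q from the other rows.
Row 2 update in column RHS: 132/5 − (-1/5)·3 = 27.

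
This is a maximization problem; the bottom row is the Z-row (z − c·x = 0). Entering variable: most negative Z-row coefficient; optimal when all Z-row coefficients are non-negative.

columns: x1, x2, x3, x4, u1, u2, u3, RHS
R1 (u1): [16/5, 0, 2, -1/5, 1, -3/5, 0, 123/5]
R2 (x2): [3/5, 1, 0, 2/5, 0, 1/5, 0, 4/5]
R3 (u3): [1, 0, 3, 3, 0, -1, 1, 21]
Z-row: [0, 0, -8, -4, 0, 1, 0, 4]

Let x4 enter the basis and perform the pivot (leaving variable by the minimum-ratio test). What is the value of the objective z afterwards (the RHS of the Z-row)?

12

Ratio test on column x4 — row 1: entry -1/5 ≤ 0; row 2: (4/5)/(2/5) = 2; row 3: 21/3 = 7. Minimum is 2 at row 2 (x2 leaves); pivot element 2/5.
Pivot on row 2; the Z-row RHS becomes 4 − (-4)·2 = 12.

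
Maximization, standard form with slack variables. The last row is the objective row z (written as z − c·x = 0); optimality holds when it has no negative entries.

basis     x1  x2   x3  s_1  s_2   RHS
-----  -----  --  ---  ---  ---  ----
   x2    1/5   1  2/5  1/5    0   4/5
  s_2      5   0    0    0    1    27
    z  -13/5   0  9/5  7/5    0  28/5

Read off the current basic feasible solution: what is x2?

4/5

x2 is basic (row 1); its value is the RHS of that row, 4/5.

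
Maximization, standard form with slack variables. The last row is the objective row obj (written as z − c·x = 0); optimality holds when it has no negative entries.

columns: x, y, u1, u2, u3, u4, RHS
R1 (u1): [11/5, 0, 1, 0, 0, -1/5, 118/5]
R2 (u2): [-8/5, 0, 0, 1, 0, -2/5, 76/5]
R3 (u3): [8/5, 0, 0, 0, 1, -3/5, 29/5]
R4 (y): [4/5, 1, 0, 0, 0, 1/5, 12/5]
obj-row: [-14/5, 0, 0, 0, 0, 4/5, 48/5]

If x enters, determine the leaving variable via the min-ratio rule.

Column x entries and ratios — u1: (118/5)/(11/5) = 118/11; u2: -8/5 ≤ 0, skip; u3: (29/5)/(8/5) = 29/8; y: (12/5)/(4/5) = 3.
Smallest ratio is 3 in the row of y, so y leaves.

y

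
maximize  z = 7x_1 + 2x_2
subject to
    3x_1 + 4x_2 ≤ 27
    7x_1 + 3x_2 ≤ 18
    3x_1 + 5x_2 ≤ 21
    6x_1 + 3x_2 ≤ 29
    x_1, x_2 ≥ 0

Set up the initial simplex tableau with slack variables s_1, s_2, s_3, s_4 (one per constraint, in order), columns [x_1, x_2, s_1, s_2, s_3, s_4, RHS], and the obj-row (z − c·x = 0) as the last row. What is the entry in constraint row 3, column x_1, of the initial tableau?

3

Constraint 3 has coefficient 3 on x_1.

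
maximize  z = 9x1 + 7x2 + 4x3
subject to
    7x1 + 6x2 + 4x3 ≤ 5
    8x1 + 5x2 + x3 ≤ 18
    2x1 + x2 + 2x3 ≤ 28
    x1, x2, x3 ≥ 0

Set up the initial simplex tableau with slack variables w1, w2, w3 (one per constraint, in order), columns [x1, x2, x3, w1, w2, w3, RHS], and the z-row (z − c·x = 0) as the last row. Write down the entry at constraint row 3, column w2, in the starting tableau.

0

Slack w2 belongs to constraint 2; its column is the unit vector e_2, so the entry in row 3 is 0.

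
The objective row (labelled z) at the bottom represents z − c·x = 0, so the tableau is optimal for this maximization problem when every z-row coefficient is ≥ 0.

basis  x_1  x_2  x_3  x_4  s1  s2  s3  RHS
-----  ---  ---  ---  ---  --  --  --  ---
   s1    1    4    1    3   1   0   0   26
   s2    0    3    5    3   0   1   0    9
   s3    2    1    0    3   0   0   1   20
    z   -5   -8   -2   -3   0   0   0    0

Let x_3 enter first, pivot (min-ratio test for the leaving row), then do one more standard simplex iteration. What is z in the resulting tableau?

Ratio test on column x_3 — row 1: 26/1 = 26; row 2: 9/5 = 9/5; row 3: entry 0 ≤ 0. Minimum is 9/5 at row 2 (s2 leaves); pivot element 5.
Pivot on row 2; the z-row RHS becomes 0 − (-2)·(9/5) = 18/5.
Next entering variable (most negative z-row entry -34/5): x_2.
Ratio test on column x_2 — row 1: (121/5)/(17/5) = 121/17; row 2: (9/5)/(3/5) = 3; row 3: 20/1 = 20. Minimum is 3 at row 2 (x_3 leaves); pivot element 3/5.
After the second pivot the z-row RHS is 18/5 − (-34/5)·3 = 24.

24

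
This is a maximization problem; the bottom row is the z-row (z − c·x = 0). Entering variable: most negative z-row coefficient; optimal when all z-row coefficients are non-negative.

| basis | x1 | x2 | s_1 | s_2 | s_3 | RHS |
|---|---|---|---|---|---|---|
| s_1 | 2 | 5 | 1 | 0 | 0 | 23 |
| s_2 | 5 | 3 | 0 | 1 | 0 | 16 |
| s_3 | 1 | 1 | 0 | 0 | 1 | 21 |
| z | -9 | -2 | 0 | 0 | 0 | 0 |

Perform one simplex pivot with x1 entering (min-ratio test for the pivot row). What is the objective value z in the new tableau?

Ratio test on column x1 — row 1: 23/2 = 23/2; row 2: 16/5 = 16/5; row 3: 21/1 = 21. Minimum is 16/5 at row 2 (s_2 leaves); pivot element 5.
Pivot on row 2; the z-row RHS becomes 0 − (-9)·(16/5) = 144/5.

144/5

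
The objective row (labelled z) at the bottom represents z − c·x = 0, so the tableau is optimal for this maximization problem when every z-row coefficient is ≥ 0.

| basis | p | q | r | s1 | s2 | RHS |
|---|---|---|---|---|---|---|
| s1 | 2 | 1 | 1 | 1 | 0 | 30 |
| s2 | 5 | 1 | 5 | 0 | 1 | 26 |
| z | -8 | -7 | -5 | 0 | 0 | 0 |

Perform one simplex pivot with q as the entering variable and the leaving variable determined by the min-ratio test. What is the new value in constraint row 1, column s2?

Ratio test on column q — row 1: 30/1 = 30; row 2: 26/1 = 26. Minimum is 26 at row 2 (s2 leaves); pivot element 1.
Divide row 2 by 1; eliminate column q from the other rows.
Row 1 update in column s2: 0 − 1·1 = -1.

-1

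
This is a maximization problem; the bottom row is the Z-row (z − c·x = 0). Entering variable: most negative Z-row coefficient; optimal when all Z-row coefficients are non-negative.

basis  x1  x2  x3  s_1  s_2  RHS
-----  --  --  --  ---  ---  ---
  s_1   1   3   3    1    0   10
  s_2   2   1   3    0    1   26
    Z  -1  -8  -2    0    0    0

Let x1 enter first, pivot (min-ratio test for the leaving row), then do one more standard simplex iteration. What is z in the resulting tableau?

Ratio test on column x1 — row 1: 10/1 = 10; row 2: 26/2 = 13. Minimum is 10 at row 1 (s_1 leaves); pivot element 1.
Pivot on row 1; the Z-row RHS becomes 0 − (-1)·10 = 10.
Next entering variable (most negative Z-row entry -5): x2.
Ratio test on column x2 — row 1: 10/3 = 10/3; row 2: entry -5 ≤ 0. Minimum is 10/3 at row 1 (x1 leaves); pivot element 3.
After the second pivot the Z-row RHS is 10 − (-5)·(10/3) = 80/3.

80/3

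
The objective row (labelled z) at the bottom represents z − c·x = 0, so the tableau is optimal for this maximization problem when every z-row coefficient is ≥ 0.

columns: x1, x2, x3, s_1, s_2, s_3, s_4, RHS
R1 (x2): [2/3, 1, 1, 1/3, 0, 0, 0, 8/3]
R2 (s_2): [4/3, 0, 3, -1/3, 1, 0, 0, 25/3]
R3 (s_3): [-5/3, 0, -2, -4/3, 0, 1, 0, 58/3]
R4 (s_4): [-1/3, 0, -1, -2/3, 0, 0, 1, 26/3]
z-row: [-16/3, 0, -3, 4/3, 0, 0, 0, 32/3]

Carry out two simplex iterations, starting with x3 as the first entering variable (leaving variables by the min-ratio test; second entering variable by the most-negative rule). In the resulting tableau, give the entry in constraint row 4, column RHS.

Ratio test on column x3 — row 1: (8/3)/1 = 8/3; row 2: (25/3)/3 = 25/9; row 3: entry -2 ≤ 0; row 4: entry -1 ≤ 0. Minimum is 8/3 at row 1 (x2 leaves); pivot element 1.
Divide row 1 by 1; eliminate column x3 from the other rows.
Second iteration: most negative z-row entry is -10/3 in column x1, so x1 enters.
Ratio test on column x1 — row 1: (8/3)/(2/3) = 4; row 2: entry -2/3 ≤ 0; row 3: entry -1/3 ≤ 0; row 4: (34/3)/(1/3) = 34. Minimum is 4 at row 1 (x3 leaves); pivot element 2/3.
Divide row 1 by 2/3; eliminate column x1 from the other rows.
After both pivots, the entry at constraint row 4, column RHS is 10.

10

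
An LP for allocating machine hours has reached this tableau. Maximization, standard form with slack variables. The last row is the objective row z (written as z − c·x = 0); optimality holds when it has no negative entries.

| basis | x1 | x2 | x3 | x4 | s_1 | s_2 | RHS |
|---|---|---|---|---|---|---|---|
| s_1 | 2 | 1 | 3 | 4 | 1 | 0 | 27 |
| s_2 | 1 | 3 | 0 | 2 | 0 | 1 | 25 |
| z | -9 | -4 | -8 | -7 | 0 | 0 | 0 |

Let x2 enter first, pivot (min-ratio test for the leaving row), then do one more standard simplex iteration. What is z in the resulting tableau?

748/9

Ratio test on column x2 — row 1: 27/1 = 27; row 2: 25/3 = 25/3. Minimum is 25/3 at row 2 (s_2 leaves); pivot element 3.
Pivot on row 2; the z-row RHS becomes 0 − (-4)·(25/3) = 100/3.
Next entering variable (most negative z-row entry -8): x3.
Ratio test on column x3 — row 1: (56/3)/3 = 56/9; row 2: entry 0 ≤ 0. Minimum is 56/9 at row 1 (s_1 leaves); pivot element 3.
After the second pivot the z-row RHS is 100/3 − (-8)·(56/9) = 748/9.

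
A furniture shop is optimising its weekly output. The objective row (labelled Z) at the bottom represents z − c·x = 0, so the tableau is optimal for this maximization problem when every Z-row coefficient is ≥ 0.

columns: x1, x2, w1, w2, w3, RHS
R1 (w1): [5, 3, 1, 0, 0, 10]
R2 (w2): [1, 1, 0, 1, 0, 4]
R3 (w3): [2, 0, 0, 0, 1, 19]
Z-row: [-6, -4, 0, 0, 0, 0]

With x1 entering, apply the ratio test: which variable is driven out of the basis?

w1

Column x1 entries and ratios — w1: 10/5 = 2; w2: 4/1 = 4; w3: 19/2 = 19/2.
Smallest ratio is 2 in the row of w1, so w1 leaves.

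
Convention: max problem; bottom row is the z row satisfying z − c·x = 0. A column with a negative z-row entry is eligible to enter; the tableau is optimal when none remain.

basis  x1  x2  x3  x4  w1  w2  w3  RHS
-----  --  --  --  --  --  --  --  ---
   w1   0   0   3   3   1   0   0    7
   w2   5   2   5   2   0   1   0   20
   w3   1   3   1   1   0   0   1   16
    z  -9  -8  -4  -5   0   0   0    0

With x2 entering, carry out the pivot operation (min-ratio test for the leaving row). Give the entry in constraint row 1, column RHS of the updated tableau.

7

Ratio test on column x2 — row 1: entry 0 ≤ 0; row 2: 20/2 = 10; row 3: 16/3 = 16/3. Minimum is 16/3 at row 3 (w3 leaves); pivot element 3.
Divide row 3 by 3; eliminate column x2 from the other rows.
Row 1 update in column RHS: 7 − 0·(16/3) = 7.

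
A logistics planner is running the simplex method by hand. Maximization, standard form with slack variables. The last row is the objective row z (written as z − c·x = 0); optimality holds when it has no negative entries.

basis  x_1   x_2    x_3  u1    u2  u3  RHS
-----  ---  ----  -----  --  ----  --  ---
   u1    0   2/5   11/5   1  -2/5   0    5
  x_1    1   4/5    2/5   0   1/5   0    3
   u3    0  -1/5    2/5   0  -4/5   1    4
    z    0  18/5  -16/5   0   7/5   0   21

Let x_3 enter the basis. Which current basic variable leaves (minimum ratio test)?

u1

Column x_3 entries and ratios — u1: 5/(11/5) = 25/11; x_1: 3/(2/5) = 15/2; u3: 4/(2/5) = 10.
Smallest ratio is 25/11 in the row of u1, so u1 leaves.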